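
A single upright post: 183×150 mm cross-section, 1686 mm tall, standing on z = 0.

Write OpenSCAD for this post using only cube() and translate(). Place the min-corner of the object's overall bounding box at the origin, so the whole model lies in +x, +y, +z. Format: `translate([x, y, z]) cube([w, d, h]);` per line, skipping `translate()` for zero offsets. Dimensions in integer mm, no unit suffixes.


cube([183, 150, 1686]);


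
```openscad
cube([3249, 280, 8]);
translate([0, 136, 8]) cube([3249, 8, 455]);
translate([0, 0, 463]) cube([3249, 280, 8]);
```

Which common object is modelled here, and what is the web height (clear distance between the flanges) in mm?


An I-beam. The web height is 455 mm.

Two wide flanges with a thin centred web — an I-beam. Overall 471 mm minus two 8 mm flanges gives a web of 471 − 2·8 = 455 mm.


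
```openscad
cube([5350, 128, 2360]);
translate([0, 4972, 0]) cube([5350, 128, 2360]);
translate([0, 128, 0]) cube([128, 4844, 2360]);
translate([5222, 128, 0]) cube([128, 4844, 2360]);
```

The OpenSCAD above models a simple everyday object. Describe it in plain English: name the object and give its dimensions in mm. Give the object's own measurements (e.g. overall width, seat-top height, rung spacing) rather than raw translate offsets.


The wall frame of a small rectangular building: four walls, each 2360 mm tall and 128 mm thick, enclosing a footprint 5350 mm (x) by 5100 mm (y) outside-to-outside, with no floor or roof. The front and back walls (the −y and +y sides) span the full width; the two side walls fit between them.


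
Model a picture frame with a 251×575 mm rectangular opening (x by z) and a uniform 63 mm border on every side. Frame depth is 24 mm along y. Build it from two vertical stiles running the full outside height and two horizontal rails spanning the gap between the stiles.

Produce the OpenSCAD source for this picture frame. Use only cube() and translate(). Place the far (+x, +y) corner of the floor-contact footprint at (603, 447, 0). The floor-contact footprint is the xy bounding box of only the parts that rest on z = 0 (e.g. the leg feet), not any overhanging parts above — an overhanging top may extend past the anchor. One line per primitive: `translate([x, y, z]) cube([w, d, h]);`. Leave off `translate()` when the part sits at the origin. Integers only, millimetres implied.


translate([226, 423, 0]) cube([63, 24, 701]);
translate([540, 423, 0]) cube([63, 24, 701]);
translate([289, 423, 0]) cube([251, 24, 63]);
translate([289, 423, 638]) cube([251, 24, 63]);


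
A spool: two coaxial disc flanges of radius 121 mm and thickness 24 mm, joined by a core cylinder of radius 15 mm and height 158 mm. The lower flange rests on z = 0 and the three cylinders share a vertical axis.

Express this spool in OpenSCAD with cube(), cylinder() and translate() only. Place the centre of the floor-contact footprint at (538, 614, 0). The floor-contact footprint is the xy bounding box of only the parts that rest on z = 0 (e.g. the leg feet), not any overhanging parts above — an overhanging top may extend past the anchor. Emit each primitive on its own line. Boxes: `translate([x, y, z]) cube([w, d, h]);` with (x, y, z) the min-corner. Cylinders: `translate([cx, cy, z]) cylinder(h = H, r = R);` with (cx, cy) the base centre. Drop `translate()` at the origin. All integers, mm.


translate([538, 614, 0]) cylinder(h = 24, r = 121);
translate([538, 614, 24]) cylinder(h = 158, r = 15);
translate([538, 614, 182]) cylinder(h = 24, r = 121);


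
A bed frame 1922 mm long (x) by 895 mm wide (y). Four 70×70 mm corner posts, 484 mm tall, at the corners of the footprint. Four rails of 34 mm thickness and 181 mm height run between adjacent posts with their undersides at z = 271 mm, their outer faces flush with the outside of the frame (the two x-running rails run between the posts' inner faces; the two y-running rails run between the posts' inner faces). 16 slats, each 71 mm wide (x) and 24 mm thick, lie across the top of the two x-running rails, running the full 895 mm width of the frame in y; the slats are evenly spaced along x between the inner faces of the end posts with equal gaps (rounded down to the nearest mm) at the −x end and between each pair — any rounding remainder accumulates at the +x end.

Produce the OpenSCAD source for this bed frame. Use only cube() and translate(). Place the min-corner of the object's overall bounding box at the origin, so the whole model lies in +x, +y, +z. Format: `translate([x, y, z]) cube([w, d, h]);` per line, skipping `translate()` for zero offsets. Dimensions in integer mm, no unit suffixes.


cube([70, 70, 484]);
translate([0, 825, 0]) cube([70, 70, 484]);
translate([1852, 0, 0]) cube([70, 70, 484]);
translate([1852, 825, 0]) cube([70, 70, 484]);
translate([70, 0, 271]) cube([1782, 34, 181]);
translate([70, 861, 271]) cube([1782, 34, 181]);
translate([0, 70, 271]) cube([34, 755, 181]);
translate([1888, 70, 271]) cube([34, 755, 181]);
translate([108, 0, 452]) cube([71, 895, 24]);
translate([217, 0, 452]) cube([71, 895, 24]);
translate([326, 0, 452]) cube([71, 895, 24]);
translate([435, 0, 452]) cube([71, 895, 24]);
translate([544, 0, 452]) cube([71, 895, 24]);
translate([653, 0, 452]) cube([71, 895, 24]);
translate([762, 0, 452]) cube([71, 895, 24]);
translate([871, 0, 452]) cube([71, 895, 24]);
translate([980, 0, 452]) cube([71, 895, 24]);
translate([1089, 0, 452]) cube([71, 895, 24]);
translate([1198, 0, 452]) cube([71, 895, 24]);
translate([1307, 0, 452]) cube([71, 895, 24]);
translate([1416, 0, 452]) cube([71, 895, 24]);
translate([1525, 0, 452]) cube([71, 895, 24]);
translate([1634, 0, 452]) cube([71, 895, 24]);
translate([1743, 0, 452]) cube([71, 895, 24]);


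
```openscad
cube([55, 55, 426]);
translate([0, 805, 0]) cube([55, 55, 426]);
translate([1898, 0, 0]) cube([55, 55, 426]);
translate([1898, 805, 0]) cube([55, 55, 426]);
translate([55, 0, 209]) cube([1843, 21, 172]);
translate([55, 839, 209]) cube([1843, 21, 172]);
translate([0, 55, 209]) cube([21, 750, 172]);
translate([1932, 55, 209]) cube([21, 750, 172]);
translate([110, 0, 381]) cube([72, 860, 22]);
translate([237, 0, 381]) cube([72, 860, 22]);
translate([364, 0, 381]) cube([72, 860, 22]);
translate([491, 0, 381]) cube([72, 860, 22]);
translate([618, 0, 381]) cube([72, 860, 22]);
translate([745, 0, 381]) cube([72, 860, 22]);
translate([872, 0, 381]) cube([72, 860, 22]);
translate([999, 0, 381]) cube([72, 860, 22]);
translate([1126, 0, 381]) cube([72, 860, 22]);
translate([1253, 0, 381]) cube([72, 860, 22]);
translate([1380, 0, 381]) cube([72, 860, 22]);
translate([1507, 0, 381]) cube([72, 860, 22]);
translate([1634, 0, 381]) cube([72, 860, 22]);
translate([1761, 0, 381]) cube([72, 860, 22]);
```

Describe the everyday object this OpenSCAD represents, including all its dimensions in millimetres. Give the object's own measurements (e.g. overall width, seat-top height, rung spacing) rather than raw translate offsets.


A bed frame 1953 mm long (x) by 860 mm wide (y). Four 55×55 mm corner posts, 426 mm tall, at the corners of the footprint. Four rails of 21 mm thickness and 172 mm height run between adjacent posts with their undersides at z = 209 mm, their outer faces flush with the outside of the frame (the two x-running rails run between the posts' inner faces; the two y-running rails run between the posts' inner faces). 14 slats, each 72 mm wide (x) and 22 mm thick, lie across the top of the two x-running rails, running the full 860 mm width of the frame in y; along x they sit between the end posts with a 55 mm gap after the −x posts and between neighbouring slats, leaving 65 mm before the +x posts.


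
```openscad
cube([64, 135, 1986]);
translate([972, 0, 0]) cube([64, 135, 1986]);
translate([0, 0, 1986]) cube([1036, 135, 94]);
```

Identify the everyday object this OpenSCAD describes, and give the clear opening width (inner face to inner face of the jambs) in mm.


A door frame. The clear opening width is 908 mm.

Two 1986 mm tall posts with a header on top — a door frame. The left jamb is 64 mm wide at x = 0; the right jamb starts at x = 972. The clear opening is 972 − 64 = 908 mm.


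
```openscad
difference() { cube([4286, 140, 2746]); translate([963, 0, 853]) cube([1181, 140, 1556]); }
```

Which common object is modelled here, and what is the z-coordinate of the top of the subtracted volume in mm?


A wall with a window opening. The window head height is 2409 mm.

A wall with a rectangular opening subtracted — a window. Sill at z = 853, opening 1556 mm tall, so the head is at 853 + 1556 = 2409 mm.


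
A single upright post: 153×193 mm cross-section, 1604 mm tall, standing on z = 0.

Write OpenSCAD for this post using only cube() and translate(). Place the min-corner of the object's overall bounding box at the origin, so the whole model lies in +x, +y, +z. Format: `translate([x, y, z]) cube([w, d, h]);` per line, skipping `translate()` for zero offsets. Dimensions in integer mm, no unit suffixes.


cube([153, 193, 1604]);


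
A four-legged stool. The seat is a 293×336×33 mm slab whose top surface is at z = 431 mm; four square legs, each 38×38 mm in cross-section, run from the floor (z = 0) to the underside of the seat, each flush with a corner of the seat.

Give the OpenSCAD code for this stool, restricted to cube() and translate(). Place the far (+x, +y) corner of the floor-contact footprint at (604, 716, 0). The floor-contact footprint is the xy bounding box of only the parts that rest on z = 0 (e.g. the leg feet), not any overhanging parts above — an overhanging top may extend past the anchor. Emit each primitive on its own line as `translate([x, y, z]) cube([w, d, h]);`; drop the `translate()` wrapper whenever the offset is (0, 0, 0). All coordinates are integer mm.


// leg_h = 431 - 33 = 398
translate([311, 380, 398]) cube([293, 336, 33]);
translate([311, 380, 0]) cube([38, 38, 398]);
translate([566, 380, 0]) cube([38, 38, 398]);
translate([311, 678, 0]) cube([38, 38, 398]);
translate([566, 678, 0]) cube([38, 38, 398]);


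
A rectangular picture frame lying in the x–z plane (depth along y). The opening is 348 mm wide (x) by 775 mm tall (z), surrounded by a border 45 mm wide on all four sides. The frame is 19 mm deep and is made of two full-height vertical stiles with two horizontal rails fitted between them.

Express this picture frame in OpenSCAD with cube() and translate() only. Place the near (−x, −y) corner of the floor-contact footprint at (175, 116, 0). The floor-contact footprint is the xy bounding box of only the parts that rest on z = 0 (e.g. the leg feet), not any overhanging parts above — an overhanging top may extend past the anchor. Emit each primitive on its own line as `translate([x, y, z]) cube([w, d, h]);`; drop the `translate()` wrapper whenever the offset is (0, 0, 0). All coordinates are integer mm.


translate([175, 116, 0]) cube([45, 19, 865]);
translate([568, 116, 0]) cube([45, 19, 865]);
translate([220, 116, 0]) cube([348, 19, 45]);
translate([220, 116, 820]) cube([348, 19, 45]);


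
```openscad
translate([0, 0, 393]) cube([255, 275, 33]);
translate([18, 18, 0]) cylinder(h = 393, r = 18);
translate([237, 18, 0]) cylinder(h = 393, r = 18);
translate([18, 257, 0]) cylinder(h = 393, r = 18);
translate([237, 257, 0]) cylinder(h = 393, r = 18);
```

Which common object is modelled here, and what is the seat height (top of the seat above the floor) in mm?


A stool. The seat height is 426 mm.

A 255×275×33 slab at z = 393 on four corner cylinders — a stool. The seat top is 393 + 33 = 426 mm.


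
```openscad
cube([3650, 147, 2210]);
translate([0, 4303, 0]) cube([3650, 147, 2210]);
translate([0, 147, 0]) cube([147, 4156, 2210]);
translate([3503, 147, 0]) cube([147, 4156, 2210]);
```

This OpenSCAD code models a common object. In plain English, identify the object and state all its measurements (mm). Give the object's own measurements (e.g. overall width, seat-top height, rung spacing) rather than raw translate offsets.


The wall frame of a small rectangular building: four walls, each 2210 mm tall and 147 mm thick, enclosing a footprint 3650 mm (x) by 4450 mm (y) outside-to-outside, with no floor or roof. The front and back walls (the −y and +y sides) span the full width; the two side walls fit between them.


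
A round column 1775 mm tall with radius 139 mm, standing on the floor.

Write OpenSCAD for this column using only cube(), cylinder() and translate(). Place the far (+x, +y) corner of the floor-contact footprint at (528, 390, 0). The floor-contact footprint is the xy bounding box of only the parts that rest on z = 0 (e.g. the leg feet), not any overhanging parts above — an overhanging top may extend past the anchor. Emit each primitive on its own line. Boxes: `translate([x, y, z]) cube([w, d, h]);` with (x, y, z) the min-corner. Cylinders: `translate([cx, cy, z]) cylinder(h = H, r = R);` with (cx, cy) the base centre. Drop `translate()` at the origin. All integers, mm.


translate([389, 251, 0]) cylinder(h = 1775, r = 139);


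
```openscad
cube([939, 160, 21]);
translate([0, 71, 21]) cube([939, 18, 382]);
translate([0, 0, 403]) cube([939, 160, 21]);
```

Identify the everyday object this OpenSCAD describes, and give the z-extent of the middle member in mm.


An I-beam. The web height is 382 mm.

Two wide flanges with a thin centred web — an I-beam. Overall 424 mm minus two 21 mm flanges gives a web of 424 − 2·21 = 382 mm.


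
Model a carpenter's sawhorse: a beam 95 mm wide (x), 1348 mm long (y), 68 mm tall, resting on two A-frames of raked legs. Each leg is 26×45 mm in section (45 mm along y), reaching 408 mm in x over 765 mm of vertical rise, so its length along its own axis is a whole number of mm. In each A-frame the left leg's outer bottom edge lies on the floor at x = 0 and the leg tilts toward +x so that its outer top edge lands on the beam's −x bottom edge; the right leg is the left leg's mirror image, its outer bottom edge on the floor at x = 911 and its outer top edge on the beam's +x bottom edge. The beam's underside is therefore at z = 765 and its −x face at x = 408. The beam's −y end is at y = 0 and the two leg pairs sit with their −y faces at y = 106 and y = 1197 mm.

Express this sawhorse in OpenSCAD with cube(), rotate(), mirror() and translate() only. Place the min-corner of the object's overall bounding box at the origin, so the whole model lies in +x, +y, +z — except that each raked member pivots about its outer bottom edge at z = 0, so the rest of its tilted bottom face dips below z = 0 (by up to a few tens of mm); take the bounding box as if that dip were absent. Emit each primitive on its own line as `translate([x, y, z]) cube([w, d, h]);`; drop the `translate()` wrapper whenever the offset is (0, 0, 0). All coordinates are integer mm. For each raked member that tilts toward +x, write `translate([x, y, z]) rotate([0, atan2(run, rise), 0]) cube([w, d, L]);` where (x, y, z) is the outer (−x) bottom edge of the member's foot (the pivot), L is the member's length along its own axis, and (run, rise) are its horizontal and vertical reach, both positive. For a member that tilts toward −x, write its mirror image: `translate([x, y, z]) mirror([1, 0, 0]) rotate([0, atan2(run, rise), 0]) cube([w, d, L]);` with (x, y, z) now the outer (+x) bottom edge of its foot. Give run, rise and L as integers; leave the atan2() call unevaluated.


// leg length = √(408² + 765²) = 867
// right-leg outer foot x = 2·408 + 95 = 911
// beam min-corner = (408, 0, 765)
translate([408, 0, 765]) cube([95, 1348, 68]);
translate([0, 106, 0]) rotate([0, atan2(408, 765), 0]) cube([26, 45, 867]);
translate([911, 106, 0]) mirror([1, 0, 0]) rotate([0, atan2(408, 765), 0]) cube([26, 45, 867]);
translate([0, 1197, 0]) rotate([0, atan2(408, 765), 0]) cube([26, 45, 867]);
translate([911, 1197, 0]) mirror([1, 0, 0]) rotate([0, atan2(408, 765), 0]) cube([26, 45, 867]);


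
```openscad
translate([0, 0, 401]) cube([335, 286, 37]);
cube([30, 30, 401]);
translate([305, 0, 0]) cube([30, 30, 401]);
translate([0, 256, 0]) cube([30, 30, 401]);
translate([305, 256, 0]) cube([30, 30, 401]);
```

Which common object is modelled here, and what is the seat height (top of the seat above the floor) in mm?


A stool. The seat height is 438 mm.

A 335×286×37 slab at z = 401 on four corner posts — a stool. The seat top is 401 + 37 = 438 mm.


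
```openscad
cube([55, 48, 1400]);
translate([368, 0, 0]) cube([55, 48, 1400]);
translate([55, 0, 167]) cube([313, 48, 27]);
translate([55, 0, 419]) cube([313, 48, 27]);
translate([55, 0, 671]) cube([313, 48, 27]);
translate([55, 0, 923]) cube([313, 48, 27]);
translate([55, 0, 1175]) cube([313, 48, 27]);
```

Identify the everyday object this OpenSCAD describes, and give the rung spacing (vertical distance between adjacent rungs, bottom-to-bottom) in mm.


A ladder. The rung spacing is 252 mm.

Two tall 55×48 posts with 5 short bars between them — a ladder. Adjacent rungs sit at z = 167 and z = 419, so the spacing is 419 − 167 = 252 mm.


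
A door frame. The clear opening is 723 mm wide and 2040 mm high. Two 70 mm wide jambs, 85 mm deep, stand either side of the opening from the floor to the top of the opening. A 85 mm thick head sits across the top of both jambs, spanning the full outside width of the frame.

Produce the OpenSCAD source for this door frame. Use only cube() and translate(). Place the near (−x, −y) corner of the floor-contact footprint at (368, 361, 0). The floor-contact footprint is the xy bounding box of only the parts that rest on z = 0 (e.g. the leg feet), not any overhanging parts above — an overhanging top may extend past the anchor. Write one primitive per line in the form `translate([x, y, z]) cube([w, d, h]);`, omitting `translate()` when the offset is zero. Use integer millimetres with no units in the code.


translate([368, 361, 0]) cube([70, 85, 2040]);
translate([1161, 361, 0]) cube([70, 85, 2040]);
translate([368, 361, 2040]) cube([863, 85, 85]);


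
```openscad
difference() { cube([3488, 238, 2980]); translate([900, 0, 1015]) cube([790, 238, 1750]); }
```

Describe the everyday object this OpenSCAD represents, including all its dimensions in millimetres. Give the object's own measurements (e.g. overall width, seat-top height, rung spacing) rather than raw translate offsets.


A wall 3488 mm long (x), 238 mm thick (y), 2980 mm tall, with a rectangular window opening cut through it. The opening is 790 mm wide and 1750 mm tall; its sill is at z = 1015 mm and its near (−x) edge is 900 mm from the wall's −x end. The opening passes through the full wall thickness.


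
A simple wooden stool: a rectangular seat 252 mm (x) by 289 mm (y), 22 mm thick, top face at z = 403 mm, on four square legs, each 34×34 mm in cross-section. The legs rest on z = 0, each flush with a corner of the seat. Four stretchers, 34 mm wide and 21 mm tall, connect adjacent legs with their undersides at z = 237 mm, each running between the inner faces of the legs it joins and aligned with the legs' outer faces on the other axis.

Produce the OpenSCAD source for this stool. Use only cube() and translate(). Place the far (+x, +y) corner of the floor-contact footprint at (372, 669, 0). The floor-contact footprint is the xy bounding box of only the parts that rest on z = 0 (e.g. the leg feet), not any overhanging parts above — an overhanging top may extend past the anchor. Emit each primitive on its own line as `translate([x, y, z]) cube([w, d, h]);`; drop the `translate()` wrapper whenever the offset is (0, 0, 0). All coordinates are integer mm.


// leg_h = 403 - 22 = 381
// stretcher span = 252 - 2*34 = 184
translate([120, 380, 381]) cube([252, 289, 22]);
translate([120, 380, 0]) cube([34, 34, 381]);
translate([338, 380, 0]) cube([34, 34, 381]);
translate([120, 635, 0]) cube([34, 34, 381]);
translate([338, 635, 0]) cube([34, 34, 381]);
translate([154, 380, 237]) cube([184, 34, 21]);
translate([154, 635, 237]) cube([184, 34, 21]);
translate([120, 414, 237]) cube([34, 221, 21]);
translate([338, 414, 237]) cube([34, 221, 21]);


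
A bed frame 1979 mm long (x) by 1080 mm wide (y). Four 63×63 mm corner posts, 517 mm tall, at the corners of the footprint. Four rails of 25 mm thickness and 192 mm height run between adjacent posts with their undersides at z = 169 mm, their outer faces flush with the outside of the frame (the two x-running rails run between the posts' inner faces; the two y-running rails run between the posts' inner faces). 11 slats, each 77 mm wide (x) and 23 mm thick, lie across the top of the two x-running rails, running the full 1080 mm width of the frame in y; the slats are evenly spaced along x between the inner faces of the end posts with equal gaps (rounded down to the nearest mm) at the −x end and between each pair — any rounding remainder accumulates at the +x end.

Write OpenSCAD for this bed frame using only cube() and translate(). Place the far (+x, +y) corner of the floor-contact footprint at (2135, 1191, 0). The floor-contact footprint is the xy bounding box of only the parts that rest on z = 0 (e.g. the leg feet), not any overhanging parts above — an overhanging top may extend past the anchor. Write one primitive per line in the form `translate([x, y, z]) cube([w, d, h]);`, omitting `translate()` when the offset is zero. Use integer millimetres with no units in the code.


translate([156, 111, 0]) cube([63, 63, 517]);
translate([156, 1128, 0]) cube([63, 63, 517]);
translate([2072, 111, 0]) cube([63, 63, 517]);
translate([2072, 1128, 0]) cube([63, 63, 517]);
translate([219, 111, 169]) cube([1853, 25, 192]);
translate([219, 1166, 169]) cube([1853, 25, 192]);
translate([156, 174, 169]) cube([25, 954, 192]);
translate([2110, 174, 169]) cube([25, 954, 192]);
translate([302, 111, 361]) cube([77, 1080, 23]);
translate([462, 111, 361]) cube([77, 1080, 23]);
translate([622, 111, 361]) cube([77, 1080, 23]);
translate([782, 111, 361]) cube([77, 1080, 23]);
translate([942, 111, 361]) cube([77, 1080, 23]);
translate([1102, 111, 361]) cube([77, 1080, 23]);
translate([1262, 111, 361]) cube([77, 1080, 23]);
translate([1422, 111, 361]) cube([77, 1080, 23]);
translate([1582, 111, 361]) cube([77, 1080, 23]);
translate([1742, 111, 361]) cube([77, 1080, 23]);
translate([1902, 111, 361]) cube([77, 1080, 23]);


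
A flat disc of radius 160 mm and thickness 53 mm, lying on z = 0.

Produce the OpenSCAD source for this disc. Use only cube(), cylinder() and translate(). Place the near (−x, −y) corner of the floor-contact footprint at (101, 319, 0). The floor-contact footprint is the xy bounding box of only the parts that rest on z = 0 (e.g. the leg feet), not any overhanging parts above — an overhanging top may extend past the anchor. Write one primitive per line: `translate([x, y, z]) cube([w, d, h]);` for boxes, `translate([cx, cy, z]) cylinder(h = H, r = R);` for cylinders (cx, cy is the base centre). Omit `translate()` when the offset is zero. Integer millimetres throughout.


translate([261, 479, 0]) cylinder(h = 53, r = 160);


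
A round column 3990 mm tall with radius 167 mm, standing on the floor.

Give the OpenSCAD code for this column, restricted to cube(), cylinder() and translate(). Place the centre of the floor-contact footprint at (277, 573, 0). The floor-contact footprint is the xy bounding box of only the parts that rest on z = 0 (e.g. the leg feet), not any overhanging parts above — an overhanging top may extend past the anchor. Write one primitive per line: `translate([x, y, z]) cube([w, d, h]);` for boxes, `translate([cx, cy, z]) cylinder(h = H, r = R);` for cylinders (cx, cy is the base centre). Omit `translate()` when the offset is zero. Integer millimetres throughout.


translate([277, 573, 0]) cylinder(h = 3990, r = 167);


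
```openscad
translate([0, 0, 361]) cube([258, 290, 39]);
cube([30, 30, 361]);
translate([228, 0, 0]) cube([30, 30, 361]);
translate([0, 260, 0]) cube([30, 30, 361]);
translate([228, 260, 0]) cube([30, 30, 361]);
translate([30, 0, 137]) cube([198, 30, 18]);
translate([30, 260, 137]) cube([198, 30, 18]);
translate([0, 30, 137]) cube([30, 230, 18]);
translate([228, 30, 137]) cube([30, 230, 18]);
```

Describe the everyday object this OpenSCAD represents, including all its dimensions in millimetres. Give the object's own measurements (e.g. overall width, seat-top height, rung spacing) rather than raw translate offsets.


A four-legged stool. The seat is a 258×290×39 mm slab whose top surface is at z = 400 mm; four square legs, each 30×30 mm in cross-section, run from the floor (z = 0) to the underside of the seat, each flush with a corner of the seat. Four stretchers, 30 mm wide and 18 mm tall, connect adjacent legs with their undersides at z = 137 mm, each running between the inner faces of the legs it joins and aligned with the legs' outer faces on the other axis.


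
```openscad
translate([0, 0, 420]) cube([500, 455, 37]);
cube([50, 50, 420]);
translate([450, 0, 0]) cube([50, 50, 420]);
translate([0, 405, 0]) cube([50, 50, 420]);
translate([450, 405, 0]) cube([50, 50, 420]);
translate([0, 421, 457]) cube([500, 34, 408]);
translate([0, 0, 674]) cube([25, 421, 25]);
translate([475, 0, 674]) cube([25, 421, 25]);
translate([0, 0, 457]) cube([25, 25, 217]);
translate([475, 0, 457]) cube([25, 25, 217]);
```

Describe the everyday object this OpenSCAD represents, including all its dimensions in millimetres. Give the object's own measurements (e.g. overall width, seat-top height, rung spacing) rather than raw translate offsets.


A chair. The seat is a 500×455×37 mm slab with its top at z = 457 mm, on four 50×50 mm corner legs (flush with the seat edges, standing on z = 0). A flat backrest 34 mm thick, 408 mm tall, spans the full seat width and rises from the seat top along its +y edge, rear face flush with the rear of the seat. Two armrests of 25×25 mm section run along each side from the seat's front edge to the front of the backrest, top faces 242 mm above the seat top and outer faces flush with the seat's x-edges; a 25×25 mm post under the front of each armrest stands on the seat at the front corner.


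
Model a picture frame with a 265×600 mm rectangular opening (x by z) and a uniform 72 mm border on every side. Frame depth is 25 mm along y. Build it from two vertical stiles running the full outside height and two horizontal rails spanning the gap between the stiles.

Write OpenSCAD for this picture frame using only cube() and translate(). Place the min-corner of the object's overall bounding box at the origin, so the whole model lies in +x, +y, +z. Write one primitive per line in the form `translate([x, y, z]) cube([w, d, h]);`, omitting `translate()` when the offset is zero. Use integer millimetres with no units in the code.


cube([72, 25, 744]);
translate([337, 0, 0]) cube([72, 25, 744]);
translate([72, 0, 0]) cube([265, 25, 72]);
translate([72, 0, 672]) cube([265, 25, 72]);


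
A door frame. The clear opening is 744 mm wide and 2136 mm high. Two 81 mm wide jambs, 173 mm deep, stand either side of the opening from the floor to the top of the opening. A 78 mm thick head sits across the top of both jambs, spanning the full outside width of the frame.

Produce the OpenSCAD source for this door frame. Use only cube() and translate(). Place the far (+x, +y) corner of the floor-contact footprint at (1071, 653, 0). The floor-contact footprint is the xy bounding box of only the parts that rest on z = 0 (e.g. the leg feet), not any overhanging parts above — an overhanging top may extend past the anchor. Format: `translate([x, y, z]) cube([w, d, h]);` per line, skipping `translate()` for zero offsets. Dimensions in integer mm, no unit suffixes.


translate([165, 480, 0]) cube([81, 173, 2136]);
translate([990, 480, 0]) cube([81, 173, 2136]);
translate([165, 480, 2136]) cube([906, 173, 78]);


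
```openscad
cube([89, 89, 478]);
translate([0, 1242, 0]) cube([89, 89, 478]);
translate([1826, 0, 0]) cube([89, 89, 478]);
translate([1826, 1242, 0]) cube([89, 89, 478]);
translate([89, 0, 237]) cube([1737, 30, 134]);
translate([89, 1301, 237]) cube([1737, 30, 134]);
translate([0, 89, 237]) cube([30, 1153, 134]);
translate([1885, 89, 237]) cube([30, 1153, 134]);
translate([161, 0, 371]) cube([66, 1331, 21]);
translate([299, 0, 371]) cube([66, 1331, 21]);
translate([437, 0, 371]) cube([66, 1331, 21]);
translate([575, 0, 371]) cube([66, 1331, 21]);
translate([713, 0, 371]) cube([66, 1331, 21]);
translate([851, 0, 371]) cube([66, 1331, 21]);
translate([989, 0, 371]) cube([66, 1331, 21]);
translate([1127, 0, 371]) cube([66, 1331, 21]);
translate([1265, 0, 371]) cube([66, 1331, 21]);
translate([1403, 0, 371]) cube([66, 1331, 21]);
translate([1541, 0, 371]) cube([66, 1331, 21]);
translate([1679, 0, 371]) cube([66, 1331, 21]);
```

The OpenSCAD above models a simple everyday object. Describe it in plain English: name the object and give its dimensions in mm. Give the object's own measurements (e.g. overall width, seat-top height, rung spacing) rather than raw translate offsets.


A bed frame 1915 mm long (x) by 1331 mm wide (y). Four 89×89 mm corner posts, 478 mm tall, at the corners of the footprint. Four rails of 30 mm thickness and 134 mm height run between adjacent posts with their undersides at z = 237 mm, their outer faces flush with the outside of the frame (the two x-running rails run between the posts' inner faces; the two y-running rails run between the posts' inner faces). 12 slats, each 66 mm wide (x) and 21 mm thick, lie across the top of the two x-running rails, running the full 1331 mm width of the frame in y; along x they sit between the end posts with a 72 mm gap after the −x posts and between neighbouring slats, leaving 81 mm before the +x posts.


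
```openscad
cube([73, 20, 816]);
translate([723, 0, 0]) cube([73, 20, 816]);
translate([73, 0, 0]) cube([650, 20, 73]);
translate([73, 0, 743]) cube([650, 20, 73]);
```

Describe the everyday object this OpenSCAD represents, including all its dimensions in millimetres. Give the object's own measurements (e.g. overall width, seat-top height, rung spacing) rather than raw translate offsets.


A rectangular picture frame lying in the x–z plane (depth along y). The opening is 650 mm wide (x) by 670 mm tall (z), surrounded by a border 73 mm wide on all four sides. The frame is 20 mm deep and is made of two full-height vertical stiles with two horizontal rails fitted between them.


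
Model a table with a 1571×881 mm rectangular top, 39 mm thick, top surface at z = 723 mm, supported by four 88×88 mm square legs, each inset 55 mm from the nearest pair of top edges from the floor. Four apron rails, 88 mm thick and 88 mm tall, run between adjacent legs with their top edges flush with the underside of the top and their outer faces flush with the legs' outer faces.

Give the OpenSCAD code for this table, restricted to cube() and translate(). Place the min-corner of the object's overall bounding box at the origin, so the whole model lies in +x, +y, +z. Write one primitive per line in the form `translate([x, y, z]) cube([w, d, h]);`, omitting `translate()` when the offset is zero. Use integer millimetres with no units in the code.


translate([0, 0, 684]) cube([1571, 881, 39]);
translate([55, 55, 0]) cube([88, 88, 684]);
translate([1428, 55, 0]) cube([88, 88, 684]);
translate([55, 738, 0]) cube([88, 88, 684]);
translate([1428, 738, 0]) cube([88, 88, 684]);
translate([143, 55, 596]) cube([1285, 88, 88]);
translate([143, 738, 596]) cube([1285, 88, 88]);
translate([55, 143, 596]) cube([88, 595, 88]);
translate([1428, 143, 596]) cube([88, 595, 88]);


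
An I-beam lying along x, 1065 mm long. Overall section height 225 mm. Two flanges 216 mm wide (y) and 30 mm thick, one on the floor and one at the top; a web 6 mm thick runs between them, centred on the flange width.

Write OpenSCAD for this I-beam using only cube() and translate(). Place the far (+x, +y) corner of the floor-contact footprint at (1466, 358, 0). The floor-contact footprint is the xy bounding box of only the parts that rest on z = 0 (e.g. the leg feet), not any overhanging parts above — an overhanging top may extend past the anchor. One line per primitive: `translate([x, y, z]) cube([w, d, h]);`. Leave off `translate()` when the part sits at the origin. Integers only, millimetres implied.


translate([401, 142, 0]) cube([1065, 216, 30]);
translate([401, 247, 30]) cube([1065, 6, 165]);
translate([401, 142, 195]) cube([1065, 216, 30]);


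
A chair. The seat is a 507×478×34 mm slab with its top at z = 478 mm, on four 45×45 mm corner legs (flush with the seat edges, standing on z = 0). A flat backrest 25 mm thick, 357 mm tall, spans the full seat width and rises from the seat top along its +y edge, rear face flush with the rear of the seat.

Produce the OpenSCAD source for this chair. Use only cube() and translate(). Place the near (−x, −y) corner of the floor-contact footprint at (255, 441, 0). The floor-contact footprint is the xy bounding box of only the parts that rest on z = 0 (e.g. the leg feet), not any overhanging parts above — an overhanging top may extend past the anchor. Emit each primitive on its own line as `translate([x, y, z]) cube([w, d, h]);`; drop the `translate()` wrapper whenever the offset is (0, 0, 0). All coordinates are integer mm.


// leg_h = 478 - 34 = 444
translate([255, 441, 444]) cube([507, 478, 34]);
translate([255, 441, 0]) cube([45, 45, 444]);
translate([717, 441, 0]) cube([45, 45, 444]);
translate([255, 874, 0]) cube([45, 45, 444]);
translate([717, 874, 0]) cube([45, 45, 444]);
translate([255, 894, 478]) cube([507, 25, 357]);


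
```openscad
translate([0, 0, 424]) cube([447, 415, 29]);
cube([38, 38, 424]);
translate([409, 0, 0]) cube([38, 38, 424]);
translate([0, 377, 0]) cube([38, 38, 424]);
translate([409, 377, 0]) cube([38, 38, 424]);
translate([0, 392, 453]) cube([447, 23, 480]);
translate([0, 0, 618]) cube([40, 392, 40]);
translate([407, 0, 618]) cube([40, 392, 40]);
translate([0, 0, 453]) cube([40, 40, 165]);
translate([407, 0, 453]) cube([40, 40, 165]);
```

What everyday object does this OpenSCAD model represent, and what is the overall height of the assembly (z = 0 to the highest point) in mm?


A chair. The overall height is 933 mm.

A slab on four corner posts with a tall panel at the back — a chair. The seat slab sits at z = 424 with thickness 29, and the 480 mm backrest starts at the seat top, so the overall height is 424 + 29 + 480 = 933 mm.


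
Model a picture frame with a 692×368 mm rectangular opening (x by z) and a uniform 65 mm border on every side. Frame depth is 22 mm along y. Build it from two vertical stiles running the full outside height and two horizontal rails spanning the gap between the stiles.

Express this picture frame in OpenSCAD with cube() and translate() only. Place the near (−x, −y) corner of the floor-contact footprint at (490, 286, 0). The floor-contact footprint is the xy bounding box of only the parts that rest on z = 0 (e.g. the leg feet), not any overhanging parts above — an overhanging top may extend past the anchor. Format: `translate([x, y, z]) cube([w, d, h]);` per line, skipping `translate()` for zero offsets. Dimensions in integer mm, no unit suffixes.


translate([490, 286, 0]) cube([65, 22, 498]);
translate([1247, 286, 0]) cube([65, 22, 498]);
translate([555, 286, 0]) cube([692, 22, 65]);
translate([555, 286, 433]) cube([692, 22, 65]);


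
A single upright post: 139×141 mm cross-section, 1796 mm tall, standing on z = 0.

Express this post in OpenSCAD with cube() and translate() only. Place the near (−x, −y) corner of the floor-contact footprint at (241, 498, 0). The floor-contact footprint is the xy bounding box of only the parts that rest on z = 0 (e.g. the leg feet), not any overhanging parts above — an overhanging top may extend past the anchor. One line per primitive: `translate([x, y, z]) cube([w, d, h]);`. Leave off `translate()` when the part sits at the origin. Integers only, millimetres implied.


translate([241, 498, 0]) cube([139, 141, 1796]);


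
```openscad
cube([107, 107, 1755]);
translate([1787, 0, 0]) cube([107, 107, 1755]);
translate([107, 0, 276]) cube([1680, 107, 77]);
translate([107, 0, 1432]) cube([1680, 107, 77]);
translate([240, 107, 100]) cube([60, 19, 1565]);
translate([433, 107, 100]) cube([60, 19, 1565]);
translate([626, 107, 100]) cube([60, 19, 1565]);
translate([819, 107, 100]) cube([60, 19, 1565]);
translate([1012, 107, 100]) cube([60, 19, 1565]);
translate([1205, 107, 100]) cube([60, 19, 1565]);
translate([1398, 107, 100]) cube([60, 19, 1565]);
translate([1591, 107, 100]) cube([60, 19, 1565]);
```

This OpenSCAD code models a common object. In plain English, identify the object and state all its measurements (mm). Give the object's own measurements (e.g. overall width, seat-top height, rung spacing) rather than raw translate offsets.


A fence section. Two 107×107 mm posts, 1755 mm tall, stand on the floor with a clear span of 1680 mm between their inner faces. Two horizontal rails of 107×77 mm section span the gap between the posts with their undersides at z = 276 mm and z = 1432 mm, flush with the posts' −y face. 8 pickets, each 60 mm wide, 19 mm thick and 1565 mm tall, are fixed to the +y face of the rails with their bottoms at z = 100 mm, spaced across the span with a 133 mm gap after the −x post and between neighbouring pickets, with 136 mm left before the +x post.


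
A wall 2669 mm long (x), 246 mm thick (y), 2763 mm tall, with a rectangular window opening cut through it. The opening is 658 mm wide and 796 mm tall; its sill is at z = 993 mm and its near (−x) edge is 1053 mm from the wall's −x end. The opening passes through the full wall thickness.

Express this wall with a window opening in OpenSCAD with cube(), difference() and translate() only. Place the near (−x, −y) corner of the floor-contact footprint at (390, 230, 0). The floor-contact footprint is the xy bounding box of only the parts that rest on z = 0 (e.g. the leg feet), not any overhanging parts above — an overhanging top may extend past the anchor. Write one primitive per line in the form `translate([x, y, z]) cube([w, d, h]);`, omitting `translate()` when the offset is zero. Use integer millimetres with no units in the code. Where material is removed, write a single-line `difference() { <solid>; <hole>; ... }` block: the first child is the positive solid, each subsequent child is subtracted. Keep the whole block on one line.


difference() { translate([390, 230, 0]) cube([2669, 246, 2763]); translate([1443, 230, 993]) cube([658, 246, 796]); }


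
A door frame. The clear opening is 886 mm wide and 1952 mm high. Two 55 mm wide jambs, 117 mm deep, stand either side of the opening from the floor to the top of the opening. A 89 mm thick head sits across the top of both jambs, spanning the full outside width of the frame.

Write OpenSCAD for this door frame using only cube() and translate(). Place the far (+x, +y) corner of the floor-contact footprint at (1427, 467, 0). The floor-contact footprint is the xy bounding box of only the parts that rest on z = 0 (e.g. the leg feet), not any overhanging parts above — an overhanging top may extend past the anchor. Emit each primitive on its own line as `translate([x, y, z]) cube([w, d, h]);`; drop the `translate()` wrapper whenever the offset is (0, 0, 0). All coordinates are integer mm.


translate([431, 350, 0]) cube([55, 117, 1952]);
translate([1372, 350, 0]) cube([55, 117, 1952]);
translate([431, 350, 1952]) cube([996, 117, 89]);


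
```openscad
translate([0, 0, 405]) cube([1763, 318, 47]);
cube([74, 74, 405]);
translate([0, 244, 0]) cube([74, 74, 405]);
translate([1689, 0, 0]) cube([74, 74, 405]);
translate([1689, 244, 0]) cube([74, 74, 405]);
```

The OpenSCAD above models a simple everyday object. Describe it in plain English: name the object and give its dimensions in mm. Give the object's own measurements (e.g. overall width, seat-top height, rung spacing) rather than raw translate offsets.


A long wooden bench with a 1763 mm (x) × 318 mm (y) seat, 47 mm thick, its top surface 452 mm above the floor. Four 74 mm square legs at the seat corners, flush with the edges, run from z = 0 to the seat underside.


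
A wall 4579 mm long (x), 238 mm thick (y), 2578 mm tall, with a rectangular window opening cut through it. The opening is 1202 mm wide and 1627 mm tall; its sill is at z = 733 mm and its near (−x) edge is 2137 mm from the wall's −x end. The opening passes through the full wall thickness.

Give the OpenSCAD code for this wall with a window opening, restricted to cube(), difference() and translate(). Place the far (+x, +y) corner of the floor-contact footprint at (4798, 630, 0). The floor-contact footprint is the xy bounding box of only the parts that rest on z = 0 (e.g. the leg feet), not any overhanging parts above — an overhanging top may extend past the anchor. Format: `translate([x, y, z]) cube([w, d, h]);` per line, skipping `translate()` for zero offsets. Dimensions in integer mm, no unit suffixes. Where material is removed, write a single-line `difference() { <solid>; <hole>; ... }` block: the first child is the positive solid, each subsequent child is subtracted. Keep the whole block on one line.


difference() { translate([219, 392, 0]) cube([4579, 238, 2578]); translate([2356, 392, 733]) cube([1202, 238, 1627]); }
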